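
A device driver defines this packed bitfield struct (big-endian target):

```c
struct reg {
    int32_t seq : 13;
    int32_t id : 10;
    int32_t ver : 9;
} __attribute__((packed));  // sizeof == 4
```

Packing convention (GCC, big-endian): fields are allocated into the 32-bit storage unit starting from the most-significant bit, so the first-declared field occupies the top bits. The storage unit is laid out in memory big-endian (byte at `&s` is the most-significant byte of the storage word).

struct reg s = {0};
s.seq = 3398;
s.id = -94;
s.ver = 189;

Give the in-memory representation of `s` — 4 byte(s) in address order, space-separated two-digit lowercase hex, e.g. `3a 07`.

[19+:13] seq=3398 & 0x1fff = 0xd46; word=0x6a300000
[9+:10] id=-94 & 0x3ff = 0x3a2; word=0x6a374400
[0+:9] ver=189 & 0x1ff = 0xbd; word=0x6a3744bd
word = 0x6a3744bd → big-endian bytes:
  [0]=0x6a  [1]=0x37  [2]=0x44  [3]=0xbd

6a 37 44 bd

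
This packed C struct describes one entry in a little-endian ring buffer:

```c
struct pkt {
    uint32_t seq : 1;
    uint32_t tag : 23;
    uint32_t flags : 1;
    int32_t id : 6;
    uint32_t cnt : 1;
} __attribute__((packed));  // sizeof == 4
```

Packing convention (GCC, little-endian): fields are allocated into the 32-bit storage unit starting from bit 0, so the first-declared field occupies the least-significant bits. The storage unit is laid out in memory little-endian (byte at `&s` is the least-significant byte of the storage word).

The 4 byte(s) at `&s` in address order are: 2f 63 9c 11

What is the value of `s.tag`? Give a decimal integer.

5124503

[0]=0x2f [1]=0x63 [2]=0x9c [3]=0x11 (little-endian) → word 0x119c632f
seq:1 @ bit 0 → (0x119c632f>>0)&0x1 = 0x1
tag:23 @ bit 1 → (0x119c632f>>1)&0x7fffff = 0x4e3197  ←
flags:1 @ bit 24 → (0x119c632f>>24)&0x1 = 0x1
id:6 @ bit 25 → (0x119c632f>>25)&0x3f = 0x8
cnt:1 @ bit 31 → (0x119c632f>>31)&0x1 = 0x0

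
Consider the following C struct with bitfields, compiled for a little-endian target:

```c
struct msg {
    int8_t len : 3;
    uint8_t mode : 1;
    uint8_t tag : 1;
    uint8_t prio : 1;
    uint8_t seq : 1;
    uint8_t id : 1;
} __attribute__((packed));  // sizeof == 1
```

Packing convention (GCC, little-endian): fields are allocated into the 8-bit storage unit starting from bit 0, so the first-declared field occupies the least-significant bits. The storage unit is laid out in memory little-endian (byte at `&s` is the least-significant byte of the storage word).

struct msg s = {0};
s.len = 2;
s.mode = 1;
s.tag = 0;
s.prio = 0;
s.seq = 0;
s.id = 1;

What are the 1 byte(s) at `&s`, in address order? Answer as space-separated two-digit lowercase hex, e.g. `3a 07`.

[0+:3] len=2 & 0x7 = 0x2; word=0x02
[3+:1] mode=1 & 0x1 = 0x1; word=0x0a
[4+:1] tag=0 & 0x1 = 0x0; word=0x0a
[5+:1] prio=0 & 0x1 = 0x0; word=0x0a
[6+:1] seq=0 & 0x1 = 0x0; word=0x0a
[7+:1] id=1 & 0x1 = 0x1; word=0x8a
word = 0x8a → little-endian bytes:
  [0]=0x8a

8a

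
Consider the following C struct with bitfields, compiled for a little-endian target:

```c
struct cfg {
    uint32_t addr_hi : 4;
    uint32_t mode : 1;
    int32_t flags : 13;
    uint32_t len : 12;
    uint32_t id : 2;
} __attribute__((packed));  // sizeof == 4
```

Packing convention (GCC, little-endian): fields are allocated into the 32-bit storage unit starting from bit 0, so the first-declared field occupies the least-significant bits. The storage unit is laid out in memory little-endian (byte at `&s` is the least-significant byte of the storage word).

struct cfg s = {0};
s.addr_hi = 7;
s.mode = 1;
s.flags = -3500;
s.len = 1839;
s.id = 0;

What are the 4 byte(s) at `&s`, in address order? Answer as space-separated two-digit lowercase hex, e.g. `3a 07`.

97 4a be 1c

addr_hi (4b) val=7 bits=0x7 at bit 0: 0x00000007
mode (1b) val=1 bits=0x1 at bit 4: 0x00000017
flags (13b) val=-3500 bits=0x1254 at bit 5: 0x00024a97
len (12b) val=1839 bits=0x72f at bit 18: 0x1cbe4a97
id (2b) val=0 bits=0x0 at bit 30: 0x1cbe4a97
word = 0x1cbe4a97 → little-endian bytes:
  [0]=0x97  [1]=0x4a  [2]=0xbe  [3]=0x1c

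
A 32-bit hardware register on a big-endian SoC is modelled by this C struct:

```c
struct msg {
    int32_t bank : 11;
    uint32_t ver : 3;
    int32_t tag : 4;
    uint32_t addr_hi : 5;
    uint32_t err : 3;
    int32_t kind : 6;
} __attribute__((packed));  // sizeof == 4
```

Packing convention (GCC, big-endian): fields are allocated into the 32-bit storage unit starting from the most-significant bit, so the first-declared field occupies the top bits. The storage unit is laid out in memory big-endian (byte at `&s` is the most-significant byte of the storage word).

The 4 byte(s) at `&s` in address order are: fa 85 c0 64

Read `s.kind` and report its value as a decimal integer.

[0]=0xfa [1]=0x85 [2]=0xc0 [3]=0x64 (big-endian) → word 0xfa85c064
bank [21+:11] = (word>>21) & 0x7ff = 2004
ver [18+:3] = (word>>18) & 0x7 = 1
tag [14+:4] = (word>>14) & 0xf = 7
addr_hi [9+:5] = (word>>9) & 0x1f = 0
err [6+:3] = (word>>6) & 0x7 = 1
kind [0+:6] = (word>>0) & 0x3f = 36  ←
kind signed 6b, MSB=1: 36 - 64 = -28

-28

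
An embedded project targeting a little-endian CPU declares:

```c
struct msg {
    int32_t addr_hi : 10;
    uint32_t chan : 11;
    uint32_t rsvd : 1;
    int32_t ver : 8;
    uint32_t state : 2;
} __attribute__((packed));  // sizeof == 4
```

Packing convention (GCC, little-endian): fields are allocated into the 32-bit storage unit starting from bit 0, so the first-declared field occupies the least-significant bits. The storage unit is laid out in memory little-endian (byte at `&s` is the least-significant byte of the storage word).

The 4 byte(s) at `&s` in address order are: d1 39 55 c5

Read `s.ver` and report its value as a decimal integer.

21

[0]=0xd1 [1]=0x39 [2]=0x55 [3]=0xc5 (little-endian) → word 0xc55539d1
addr_hi [0+:10] = (word>>0) & 0x3ff = 465
chan [10+:11] = (word>>10) & 0x7ff = 1358
rsvd [21+:1] = (word>>21) & 0x1 = 0
ver [22+:8] = (word>>22) & 0xff = 21  ←
state [30+:2] = (word>>30) & 0x3 = 3
ver signed 8b, MSB=0: value = 21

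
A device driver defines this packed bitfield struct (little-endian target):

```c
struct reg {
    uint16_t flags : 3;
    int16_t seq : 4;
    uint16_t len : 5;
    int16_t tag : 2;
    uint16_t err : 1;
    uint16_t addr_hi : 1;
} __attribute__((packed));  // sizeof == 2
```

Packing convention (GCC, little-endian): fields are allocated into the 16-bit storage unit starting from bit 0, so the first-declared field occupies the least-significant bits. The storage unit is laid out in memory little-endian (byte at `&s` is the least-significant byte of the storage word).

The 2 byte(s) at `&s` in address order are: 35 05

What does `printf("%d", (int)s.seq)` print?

[0]=0x35 [1]=0x05 (little-endian) → word 0x0535
flags [0+:3] = (word>>0) & 0x7 = 5
seq [3+:4] = (word>>3) & 0xf = 6  ←
len [7+:5] = (word>>7) & 0x1f = 10
tag [12+:2] = (word>>12) & 0x3 = 0
err [14+:1] = (word>>14) & 0x1 = 0
addr_hi [15+:1] = (word>>15) & 0x1 = 0
seq signed 4b, MSB=0: value = 6

6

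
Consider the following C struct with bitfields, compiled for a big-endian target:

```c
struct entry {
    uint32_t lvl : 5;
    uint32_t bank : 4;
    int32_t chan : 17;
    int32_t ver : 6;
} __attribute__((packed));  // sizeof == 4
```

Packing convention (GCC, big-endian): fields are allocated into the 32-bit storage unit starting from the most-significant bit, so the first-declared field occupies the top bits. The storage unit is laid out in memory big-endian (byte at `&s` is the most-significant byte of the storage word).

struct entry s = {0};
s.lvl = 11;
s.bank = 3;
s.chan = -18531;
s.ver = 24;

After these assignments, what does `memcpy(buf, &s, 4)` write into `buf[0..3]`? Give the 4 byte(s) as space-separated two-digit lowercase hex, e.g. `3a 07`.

lvl:5 = 11 → 0xb << 27 → word 0x58000000
bank:4 = 3 → 0x3 << 23 → word 0x59800000
chan:17 = -18531 → 0x1b79d << 6 → word 0x59ede740
ver:6 = 24 → 0x18 << 0 → word 0x59ede758
word = 0x59ede758 → big-endian bytes:
  [0]=0x59  [1]=0xed  [2]=0xe7  [3]=0x58

59 ed e7 58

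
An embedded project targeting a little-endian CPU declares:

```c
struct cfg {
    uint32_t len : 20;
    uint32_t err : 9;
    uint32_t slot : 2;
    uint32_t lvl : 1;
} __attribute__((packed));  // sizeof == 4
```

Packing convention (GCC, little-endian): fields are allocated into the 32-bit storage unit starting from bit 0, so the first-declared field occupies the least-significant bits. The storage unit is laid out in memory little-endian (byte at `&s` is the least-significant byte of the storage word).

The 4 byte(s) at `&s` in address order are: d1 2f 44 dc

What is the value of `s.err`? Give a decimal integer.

[0]=0xd1 [1]=0x2f [2]=0x44 [3]=0xdc (little-endian) → word 0xdc442fd1
len:20 @ bit 0 → (0xdc442fd1>>0)&0xfffff = 0x42fd1
err:9 @ bit 20 → (0xdc442fd1>>20)&0x1ff = 0x1c4  ←
slot:2 @ bit 29 → (0xdc442fd1>>29)&0x3 = 0x2
lvl:1 @ bit 31 → (0xdc442fd1>>31)&0x1 = 0x1

452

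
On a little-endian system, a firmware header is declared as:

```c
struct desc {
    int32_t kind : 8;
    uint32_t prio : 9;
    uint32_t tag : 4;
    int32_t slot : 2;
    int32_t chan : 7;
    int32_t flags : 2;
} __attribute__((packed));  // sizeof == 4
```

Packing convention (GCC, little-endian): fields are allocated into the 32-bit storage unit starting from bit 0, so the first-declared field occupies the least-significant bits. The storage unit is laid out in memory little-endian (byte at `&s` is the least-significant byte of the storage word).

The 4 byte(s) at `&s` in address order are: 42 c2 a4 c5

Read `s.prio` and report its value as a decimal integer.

[0]=0x42 [1]=0xc2 [2]=0xa4 [3]=0xc5 (little-endian) → word 0xc5a4c242
kind [0+:8] = (word>>0) & 0xff = 66
prio [8+:9] = (word>>8) & 0x1ff = 194  ←
tag [17+:4] = (word>>17) & 0xf = 2
slot [21+:2] = (word>>21) & 0x3 = 1
chan [23+:7] = (word>>23) & 0x7f = 11
flags [30+:2] = (word>>30) & 0x3 = 3

194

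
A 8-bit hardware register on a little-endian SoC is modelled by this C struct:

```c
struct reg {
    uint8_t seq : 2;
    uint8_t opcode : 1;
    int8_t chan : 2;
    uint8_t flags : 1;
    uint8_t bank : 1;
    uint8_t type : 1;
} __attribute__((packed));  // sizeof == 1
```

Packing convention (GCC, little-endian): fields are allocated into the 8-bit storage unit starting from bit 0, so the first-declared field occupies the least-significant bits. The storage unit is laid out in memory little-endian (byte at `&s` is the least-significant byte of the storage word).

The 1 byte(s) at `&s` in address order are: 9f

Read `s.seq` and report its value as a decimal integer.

3

[0]=0x9f (little-endian) → word 0x9f
seq:2 @ bit 0 → (0x9f>>0)&0x3 = 0x3  ←
opcode:1 @ bit 2 → (0x9f>>2)&0x1 = 0x1
chan:2 @ bit 3 → (0x9f>>3)&0x3 = 0x3
flags:1 @ bit 5 → (0x9f>>5)&0x1 = 0x0
bank:1 @ bit 6 → (0x9f>>6)&0x1 = 0x0
type:1 @ bit 7 → (0x9f>>7)&0x1 = 0x1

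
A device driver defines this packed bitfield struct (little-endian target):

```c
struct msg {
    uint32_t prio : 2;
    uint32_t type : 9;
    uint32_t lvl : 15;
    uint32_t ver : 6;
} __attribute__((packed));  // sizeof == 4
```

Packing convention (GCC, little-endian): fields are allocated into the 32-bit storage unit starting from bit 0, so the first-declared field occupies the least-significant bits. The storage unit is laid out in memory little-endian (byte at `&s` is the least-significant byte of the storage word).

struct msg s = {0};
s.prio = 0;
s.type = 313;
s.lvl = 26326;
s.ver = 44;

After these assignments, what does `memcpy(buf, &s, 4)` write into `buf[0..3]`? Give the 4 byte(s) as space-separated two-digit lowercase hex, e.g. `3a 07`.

prio (2b) val=0 bits=0x0 at bit 0: 0x00000000
type (9b) val=313 bits=0x139 at bit 2: 0x000004e4
lvl (15b) val=26326 bits=0x66d6 at bit 11: 0x0336b4e4
ver (6b) val=44 bits=0x2c at bit 26: 0xb336b4e4
word = 0xb336b4e4 → little-endian bytes:
  [0]=0xe4  [1]=0xb4  [2]=0x36  [3]=0xb3

e4 b4 36 b3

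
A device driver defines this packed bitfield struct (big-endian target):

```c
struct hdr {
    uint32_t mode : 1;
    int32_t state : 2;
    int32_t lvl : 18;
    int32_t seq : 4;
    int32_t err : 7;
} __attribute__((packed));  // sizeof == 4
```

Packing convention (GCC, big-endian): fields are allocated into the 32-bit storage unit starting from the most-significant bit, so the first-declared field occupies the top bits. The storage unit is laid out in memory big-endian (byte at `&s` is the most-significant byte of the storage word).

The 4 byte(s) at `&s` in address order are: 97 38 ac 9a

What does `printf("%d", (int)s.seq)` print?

[0]=0x97 [1]=0x38 [2]=0xac [3]=0x9a (big-endian) → word 0x9738ac9a
mode [31+:1] = (word>>31) & 0x1 = 1
state [29+:2] = (word>>29) & 0x3 = 0
lvl [11+:18] = (word>>11) & 0x3ffff = 190229
seq [7+:4] = (word>>7) & 0xf = 9  ←
err [0+:7] = (word>>0) & 0x7f = 26
seq signed 4b, MSB=1: 9 - 16 = -7

-7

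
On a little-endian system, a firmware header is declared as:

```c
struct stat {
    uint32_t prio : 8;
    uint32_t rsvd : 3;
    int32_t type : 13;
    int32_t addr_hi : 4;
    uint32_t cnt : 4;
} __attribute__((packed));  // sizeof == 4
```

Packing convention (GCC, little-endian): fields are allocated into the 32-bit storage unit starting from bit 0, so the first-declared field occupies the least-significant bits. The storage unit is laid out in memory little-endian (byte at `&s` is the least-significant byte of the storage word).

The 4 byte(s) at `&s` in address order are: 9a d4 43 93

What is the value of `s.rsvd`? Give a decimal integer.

4

[0]=0x9a [1]=0xd4 [2]=0x43 [3]=0x93 (little-endian) → word 0x9343d49a
prio:8 @ bit 0 → (0x9343d49a>>0)&0xff = 0x9a
rsvd:3 @ bit 8 → (0x9343d49a>>8)&0x7 = 0x4  ←
type:13 @ bit 11 → (0x9343d49a>>11)&0x1fff = 0x87a
addr_hi:4 @ bit 24 → (0x9343d49a>>24)&0xf = 0x3
cnt:4 @ bit 28 → (0x9343d49a>>28)&0xf = 0x9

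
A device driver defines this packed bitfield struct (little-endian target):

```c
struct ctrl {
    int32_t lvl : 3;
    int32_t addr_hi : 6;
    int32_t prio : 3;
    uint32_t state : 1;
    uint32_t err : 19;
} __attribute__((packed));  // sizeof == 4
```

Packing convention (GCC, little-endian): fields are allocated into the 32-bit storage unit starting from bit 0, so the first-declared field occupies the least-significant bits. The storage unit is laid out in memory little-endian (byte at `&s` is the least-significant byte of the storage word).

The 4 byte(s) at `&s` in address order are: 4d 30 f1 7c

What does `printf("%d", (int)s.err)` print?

255881

[0]=0x4d [1]=0x30 [2]=0xf1 [3]=0x7c (little-endian) → word 0x7cf1304d
lvl [0+:3] = (word>>0) & 0x7 = 5
addr_hi [3+:6] = (word>>3) & 0x3f = 9
prio [9+:3] = (word>>9) & 0x7 = 0
state [12+:1] = (word>>12) & 0x1 = 1
err [13+:19] = (word>>13) & 0x7ffff = 255881  ←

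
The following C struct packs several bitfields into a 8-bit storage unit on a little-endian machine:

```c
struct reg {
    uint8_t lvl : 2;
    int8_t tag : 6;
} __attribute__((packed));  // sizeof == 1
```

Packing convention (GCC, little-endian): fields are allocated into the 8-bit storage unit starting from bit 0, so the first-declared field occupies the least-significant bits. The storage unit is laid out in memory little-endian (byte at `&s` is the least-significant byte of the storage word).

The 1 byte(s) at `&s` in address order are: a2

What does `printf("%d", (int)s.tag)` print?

-24

[0]=0xa2 (little-endian) → word 0xa2
lvl:2 @ bit 0 → (0xa2>>0)&0x3 = 0x2
tag:6 @ bit 2 → (0xa2>>2)&0x3f = 0x28  ←
tag signed 6b, MSB=1: 40 - 64 = -24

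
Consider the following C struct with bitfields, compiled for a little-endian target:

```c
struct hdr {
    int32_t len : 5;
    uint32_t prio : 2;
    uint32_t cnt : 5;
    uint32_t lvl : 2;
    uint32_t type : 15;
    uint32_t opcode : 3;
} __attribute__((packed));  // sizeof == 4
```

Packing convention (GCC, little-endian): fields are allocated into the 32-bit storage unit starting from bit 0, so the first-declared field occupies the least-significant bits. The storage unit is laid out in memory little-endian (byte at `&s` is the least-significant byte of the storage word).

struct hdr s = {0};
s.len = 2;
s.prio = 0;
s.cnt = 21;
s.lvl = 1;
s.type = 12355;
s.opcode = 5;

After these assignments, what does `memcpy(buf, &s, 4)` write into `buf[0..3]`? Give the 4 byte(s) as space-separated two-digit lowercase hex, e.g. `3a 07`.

82 da 10 ac

len:5 = 2 → 0x2 << 0 → word 0x00000002
prio:2 = 0 → 0x0 << 5 → word 0x00000002
cnt:5 = 21 → 0x15 << 7 → word 0x00000a82
lvl:2 = 1 → 0x1 << 12 → word 0x00001a82
type:15 = 12355 → 0x3043 << 14 → word 0x0c10da82
opcode:3 = 5 → 0x5 << 29 → word 0xac10da82
word = 0xac10da82 → little-endian bytes:
  [0]=0x82  [1]=0xda  [2]=0x10  [3]=0xac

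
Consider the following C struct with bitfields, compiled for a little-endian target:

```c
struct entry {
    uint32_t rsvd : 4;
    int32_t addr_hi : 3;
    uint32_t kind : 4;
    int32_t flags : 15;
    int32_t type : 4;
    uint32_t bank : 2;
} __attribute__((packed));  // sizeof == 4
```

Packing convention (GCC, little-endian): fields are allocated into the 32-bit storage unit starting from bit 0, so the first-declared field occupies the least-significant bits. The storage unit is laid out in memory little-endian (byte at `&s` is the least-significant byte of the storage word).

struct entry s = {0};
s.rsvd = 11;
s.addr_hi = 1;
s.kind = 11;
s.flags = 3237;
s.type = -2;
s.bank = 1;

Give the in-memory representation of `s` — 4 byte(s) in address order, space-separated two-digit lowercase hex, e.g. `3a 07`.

9b 2d 65 78

[0+:4] rsvd=11 & 0xf = 0xb; word=0x0000000b
[4+:3] addr_hi=1 & 0x7 = 0x1; word=0x0000001b
[7+:4] kind=11 & 0xf = 0xb; word=0x0000059b
[11+:15] flags=3237 & 0x7fff = 0xca5; word=0x00652d9b
[26+:4] type=-2 & 0xf = 0xe; word=0x38652d9b
[30+:2] bank=1 & 0x3 = 0x1; word=0x78652d9b
word = 0x78652d9b → little-endian bytes:
  [0]=0x9b  [1]=0x2d  [2]=0x65  [3]=0x78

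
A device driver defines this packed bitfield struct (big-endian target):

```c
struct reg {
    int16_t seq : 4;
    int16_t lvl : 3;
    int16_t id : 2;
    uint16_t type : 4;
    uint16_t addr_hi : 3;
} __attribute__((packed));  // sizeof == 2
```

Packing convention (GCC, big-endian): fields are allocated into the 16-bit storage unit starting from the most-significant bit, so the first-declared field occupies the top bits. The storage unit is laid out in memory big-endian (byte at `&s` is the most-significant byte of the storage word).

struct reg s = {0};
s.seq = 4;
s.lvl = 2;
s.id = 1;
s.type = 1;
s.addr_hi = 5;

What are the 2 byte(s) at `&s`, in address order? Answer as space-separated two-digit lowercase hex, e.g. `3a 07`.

44 8d

seq:4 = 4 → 0x4 << 12 → word 0x4000
lvl:3 = 2 → 0x2 << 9 → word 0x4400
id:2 = 1 → 0x1 << 7 → word 0x4480
type:4 = 1 → 0x1 << 3 → word 0x4488
addr_hi:3 = 5 → 0x5 << 0 → word 0x448d
word = 0x448d → big-endian bytes:
  [0]=0x44  [1]=0x8d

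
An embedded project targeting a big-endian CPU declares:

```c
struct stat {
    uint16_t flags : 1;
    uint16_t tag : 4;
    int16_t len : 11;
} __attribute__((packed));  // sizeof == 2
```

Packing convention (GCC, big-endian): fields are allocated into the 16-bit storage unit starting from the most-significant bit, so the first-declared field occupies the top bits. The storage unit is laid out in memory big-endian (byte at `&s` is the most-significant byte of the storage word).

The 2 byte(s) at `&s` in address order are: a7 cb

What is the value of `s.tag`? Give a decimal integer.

[0]=0xa7 [1]=0xcb (big-endian) → word 0xa7cb
flags [15+:1] = (word>>15) & 0x1 = 1
tag [11+:4] = (word>>11) & 0xf = 4  ←
len [0+:11] = (word>>0) & 0x7ff = 1995

4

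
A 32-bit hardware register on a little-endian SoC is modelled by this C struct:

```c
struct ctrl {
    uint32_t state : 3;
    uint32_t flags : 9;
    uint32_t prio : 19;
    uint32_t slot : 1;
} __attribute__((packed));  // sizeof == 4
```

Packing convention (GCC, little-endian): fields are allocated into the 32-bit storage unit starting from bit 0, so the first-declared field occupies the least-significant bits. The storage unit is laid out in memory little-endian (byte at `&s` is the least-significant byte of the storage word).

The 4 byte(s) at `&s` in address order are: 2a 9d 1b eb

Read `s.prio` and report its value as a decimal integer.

438713

[0]=0x2a [1]=0x9d [2]=0x1b [3]=0xeb (little-endian) → word 0xeb1b9d2a
state:3 @ bit 0 → (0xeb1b9d2a>>0)&0x7 = 0x2
flags:9 @ bit 3 → (0xeb1b9d2a>>3)&0x1ff = 0x1a5
prio:19 @ bit 12 → (0xeb1b9d2a>>12)&0x7ffff = 0x6b1b9  ←
slot:1 @ bit 31 → (0xeb1b9d2a>>31)&0x1 = 0x1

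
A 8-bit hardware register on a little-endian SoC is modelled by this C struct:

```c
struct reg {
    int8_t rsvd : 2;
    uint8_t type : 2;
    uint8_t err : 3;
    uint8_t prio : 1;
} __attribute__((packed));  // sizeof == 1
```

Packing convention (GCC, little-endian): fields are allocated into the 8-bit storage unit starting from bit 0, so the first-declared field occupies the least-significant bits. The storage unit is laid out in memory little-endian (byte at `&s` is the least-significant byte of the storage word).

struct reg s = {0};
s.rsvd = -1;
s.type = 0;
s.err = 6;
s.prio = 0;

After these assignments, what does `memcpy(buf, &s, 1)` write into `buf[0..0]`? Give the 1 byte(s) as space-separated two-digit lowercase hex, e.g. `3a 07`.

63

[0+:2] rsvd=-1 & 0x3 = 0x3; word=0x03
[2+:2] type=0 & 0x3 = 0x0; word=0x03
[4+:3] err=6 & 0x7 = 0x6; word=0x63
[7+:1] prio=0 & 0x1 = 0x0; word=0x63
word = 0x63 → little-endian bytes:
  [0]=0x63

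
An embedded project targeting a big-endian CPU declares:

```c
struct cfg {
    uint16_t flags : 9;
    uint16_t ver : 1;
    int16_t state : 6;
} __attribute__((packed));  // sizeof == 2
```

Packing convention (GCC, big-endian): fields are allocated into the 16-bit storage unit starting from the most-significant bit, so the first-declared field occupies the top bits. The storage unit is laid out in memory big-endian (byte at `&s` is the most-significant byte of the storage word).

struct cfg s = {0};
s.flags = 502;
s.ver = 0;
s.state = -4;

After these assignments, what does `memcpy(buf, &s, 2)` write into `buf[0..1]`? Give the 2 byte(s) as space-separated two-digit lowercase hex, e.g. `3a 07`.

flags (9b) val=502 bits=0x1f6 at bit 7: 0xfb00
ver (1b) val=0 bits=0x0 at bit 6: 0xfb00
state (6b) val=-4 bits=0x3c at bit 0: 0xfb3c
word = 0xfb3c → big-endian bytes:
  [0]=0xfb  [1]=0x3c

fb 3c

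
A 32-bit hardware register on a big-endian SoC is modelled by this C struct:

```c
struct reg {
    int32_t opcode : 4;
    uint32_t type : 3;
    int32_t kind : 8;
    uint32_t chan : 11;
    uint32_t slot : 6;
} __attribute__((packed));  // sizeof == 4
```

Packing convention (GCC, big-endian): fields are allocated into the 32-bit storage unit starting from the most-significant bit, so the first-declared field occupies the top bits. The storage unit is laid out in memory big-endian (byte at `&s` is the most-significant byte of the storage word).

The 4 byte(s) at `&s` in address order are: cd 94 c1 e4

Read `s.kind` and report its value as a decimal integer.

[0]=0xcd [1]=0x94 [2]=0xc1 [3]=0xe4 (big-endian) → word 0xcd94c1e4
opcode [28+:4] = (word>>28) & 0xf = 12
type [25+:3] = (word>>25) & 0x7 = 6
kind [17+:8] = (word>>17) & 0xff = 202  ←
chan [6+:11] = (word>>6) & 0x7ff = 775
slot [0+:6] = (word>>0) & 0x3f = 36
kind signed 8b, MSB=1: 202 - 256 = -54

-54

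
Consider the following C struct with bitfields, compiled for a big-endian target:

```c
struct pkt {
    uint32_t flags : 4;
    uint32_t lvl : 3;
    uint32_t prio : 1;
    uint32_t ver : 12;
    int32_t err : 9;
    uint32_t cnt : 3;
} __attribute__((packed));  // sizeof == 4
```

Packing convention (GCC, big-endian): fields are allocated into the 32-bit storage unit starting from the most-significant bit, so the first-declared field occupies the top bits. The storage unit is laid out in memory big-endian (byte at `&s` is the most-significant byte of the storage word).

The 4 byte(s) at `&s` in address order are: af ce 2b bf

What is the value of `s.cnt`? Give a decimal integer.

7

[0]=0xaf [1]=0xce [2]=0x2b [3]=0xbf (big-endian) → word 0xafce2bbf
flags [28+:4] = (word>>28) & 0xf = 10
lvl [25+:3] = (word>>25) & 0x7 = 7
prio [24+:1] = (word>>24) & 0x1 = 1
ver [12+:12] = (word>>12) & 0xfff = 3298
err [3+:9] = (word>>3) & 0x1ff = 375
cnt [0+:3] = (word>>0) & 0x7 = 7  ←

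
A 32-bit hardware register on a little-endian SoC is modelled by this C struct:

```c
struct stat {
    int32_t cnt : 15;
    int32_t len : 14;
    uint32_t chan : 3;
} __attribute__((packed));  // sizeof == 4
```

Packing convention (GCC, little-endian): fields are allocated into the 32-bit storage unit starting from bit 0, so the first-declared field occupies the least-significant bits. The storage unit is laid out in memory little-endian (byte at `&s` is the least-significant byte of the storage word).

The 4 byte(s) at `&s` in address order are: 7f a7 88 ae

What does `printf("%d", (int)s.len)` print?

[0]=0x7f [1]=0xa7 [2]=0x88 [3]=0xae (little-endian) → word 0xae88a77f
cnt [0+:15] = (word>>0) & 0x7fff = 10111
len [15+:14] = (word>>15) & 0x3fff = 7441  ←
chan [29+:3] = (word>>29) & 0x7 = 5
len signed 14b, MSB=0: value = 7441

7441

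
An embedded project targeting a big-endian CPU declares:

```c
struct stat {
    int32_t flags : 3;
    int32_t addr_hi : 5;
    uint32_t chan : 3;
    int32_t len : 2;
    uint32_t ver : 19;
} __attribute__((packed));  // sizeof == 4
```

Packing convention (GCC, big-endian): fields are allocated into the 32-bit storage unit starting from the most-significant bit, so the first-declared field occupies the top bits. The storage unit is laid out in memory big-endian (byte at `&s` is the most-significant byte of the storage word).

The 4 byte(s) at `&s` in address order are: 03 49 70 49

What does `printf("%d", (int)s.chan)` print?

[0]=0x03 [1]=0x49 [2]=0x70 [3]=0x49 (big-endian) → word 0x03497049
flags [29+:3] = (word>>29) & 0x7 = 0
addr_hi [24+:5] = (word>>24) & 0x1f = 3
chan [21+:3] = (word>>21) & 0x7 = 2  ←
len [19+:2] = (word>>19) & 0x3 = 1
ver [0+:19] = (word>>0) & 0x7ffff = 94281

2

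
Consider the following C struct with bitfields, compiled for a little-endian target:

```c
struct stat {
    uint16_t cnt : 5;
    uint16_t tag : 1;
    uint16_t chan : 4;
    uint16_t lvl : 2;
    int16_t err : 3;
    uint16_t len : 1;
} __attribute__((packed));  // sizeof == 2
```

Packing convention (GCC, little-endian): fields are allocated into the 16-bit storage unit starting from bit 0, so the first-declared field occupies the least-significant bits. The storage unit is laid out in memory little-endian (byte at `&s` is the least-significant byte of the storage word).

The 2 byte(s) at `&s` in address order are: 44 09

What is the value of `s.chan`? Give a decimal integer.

5

[0]=0x44 [1]=0x09 (little-endian) → word 0x0944
cnt [0+:5] = (word>>0) & 0x1f = 4
tag [5+:1] = (word>>5) & 0x1 = 0
chan [6+:4] = (word>>6) & 0xf = 5  ←
lvl [10+:2] = (word>>10) & 0x3 = 2
err [12+:3] = (word>>12) & 0x7 = 0
len [15+:1] = (word>>15) & 0x1 = 0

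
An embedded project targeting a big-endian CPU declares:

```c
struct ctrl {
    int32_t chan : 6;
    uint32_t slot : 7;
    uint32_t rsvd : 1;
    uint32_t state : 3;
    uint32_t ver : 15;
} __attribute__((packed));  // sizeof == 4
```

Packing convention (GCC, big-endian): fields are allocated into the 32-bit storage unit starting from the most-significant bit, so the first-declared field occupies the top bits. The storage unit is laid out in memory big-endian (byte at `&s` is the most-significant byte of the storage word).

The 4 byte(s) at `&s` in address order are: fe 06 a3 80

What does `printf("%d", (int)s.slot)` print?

[0]=0xfe [1]=0x06 [2]=0xa3 [3]=0x80 (big-endian) → word 0xfe06a380
chan:6 @ bit 26 → (0xfe06a380>>26)&0x3f = 0x3f
slot:7 @ bit 19 → (0xfe06a380>>19)&0x7f = 0x40  ←
rsvd:1 @ bit 18 → (0xfe06a380>>18)&0x1 = 0x1
state:3 @ bit 15 → (0xfe06a380>>15)&0x7 = 0x5
ver:15 @ bit 0 → (0xfe06a380>>0)&0x7fff = 0x2380

64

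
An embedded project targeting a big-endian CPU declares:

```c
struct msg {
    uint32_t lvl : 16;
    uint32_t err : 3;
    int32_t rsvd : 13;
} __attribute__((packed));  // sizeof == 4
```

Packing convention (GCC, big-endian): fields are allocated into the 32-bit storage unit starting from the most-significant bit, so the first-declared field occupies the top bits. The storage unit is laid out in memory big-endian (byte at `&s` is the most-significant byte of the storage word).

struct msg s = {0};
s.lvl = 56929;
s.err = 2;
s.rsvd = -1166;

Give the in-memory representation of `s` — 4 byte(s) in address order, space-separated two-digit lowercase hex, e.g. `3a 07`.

de 61 5b 72

[16+:16] lvl=56929 & 0xffff = 0xde61; word=0xde610000
[13+:3] err=2 & 0x7 = 0x2; word=0xde614000
[0+:13] rsvd=-1166 & 0x1fff = 0x1b72; word=0xde615b72
word = 0xde615b72 → big-endian bytes:
  [0]=0xde  [1]=0x61  [2]=0x5b  [3]=0x72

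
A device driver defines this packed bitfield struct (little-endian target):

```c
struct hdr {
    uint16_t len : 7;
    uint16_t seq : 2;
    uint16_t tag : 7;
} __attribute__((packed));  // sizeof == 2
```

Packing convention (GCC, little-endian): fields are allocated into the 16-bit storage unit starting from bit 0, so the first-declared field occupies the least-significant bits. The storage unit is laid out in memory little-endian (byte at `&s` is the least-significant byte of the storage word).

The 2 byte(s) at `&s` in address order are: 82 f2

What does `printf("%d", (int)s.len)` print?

2

[0]=0x82 [1]=0xf2 (little-endian) → word 0xf282
len:7 @ bit 0 → (0xf282>>0)&0x7f = 0x2  ←
seq:2 @ bit 7 → (0xf282>>7)&0x3 = 0x1
tag:7 @ bit 9 → (0xf282>>9)&0x7f = 0x79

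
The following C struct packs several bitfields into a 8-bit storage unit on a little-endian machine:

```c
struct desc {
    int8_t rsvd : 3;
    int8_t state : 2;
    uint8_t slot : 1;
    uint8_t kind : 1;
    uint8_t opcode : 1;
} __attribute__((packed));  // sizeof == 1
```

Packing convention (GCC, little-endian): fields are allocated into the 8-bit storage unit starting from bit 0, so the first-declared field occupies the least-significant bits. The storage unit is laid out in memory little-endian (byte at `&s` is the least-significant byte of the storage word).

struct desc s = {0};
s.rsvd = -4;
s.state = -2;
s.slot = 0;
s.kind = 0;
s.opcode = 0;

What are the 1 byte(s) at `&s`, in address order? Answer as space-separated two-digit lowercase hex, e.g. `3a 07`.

[0+:3] rsvd=-4 & 0x7 = 0x4; word=0x04
[3+:2] state=-2 & 0x3 = 0x2; word=0x14
[5+:1] slot=0 & 0x1 = 0x0; word=0x14
[6+:1] kind=0 & 0x1 = 0x0; word=0x14
[7+:1] opcode=0 & 0x1 = 0x0; word=0x14
word = 0x14 → little-endian bytes:
  [0]=0x14

14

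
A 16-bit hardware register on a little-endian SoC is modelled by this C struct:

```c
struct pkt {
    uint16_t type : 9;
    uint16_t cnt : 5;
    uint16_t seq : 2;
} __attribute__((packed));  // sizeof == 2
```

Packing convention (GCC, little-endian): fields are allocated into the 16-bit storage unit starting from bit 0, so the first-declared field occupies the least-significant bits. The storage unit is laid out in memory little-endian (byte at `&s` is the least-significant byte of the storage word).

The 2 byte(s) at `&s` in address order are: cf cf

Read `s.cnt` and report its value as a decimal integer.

[0]=0xcf [1]=0xcf (little-endian) → word 0xcfcf
type:9 @ bit 0 → (0xcfcf>>0)&0x1ff = 0x1cf
cnt:5 @ bit 9 → (0xcfcf>>9)&0x1f = 0x7  ←
seq:2 @ bit 14 → (0xcfcf>>14)&0x3 = 0x3

7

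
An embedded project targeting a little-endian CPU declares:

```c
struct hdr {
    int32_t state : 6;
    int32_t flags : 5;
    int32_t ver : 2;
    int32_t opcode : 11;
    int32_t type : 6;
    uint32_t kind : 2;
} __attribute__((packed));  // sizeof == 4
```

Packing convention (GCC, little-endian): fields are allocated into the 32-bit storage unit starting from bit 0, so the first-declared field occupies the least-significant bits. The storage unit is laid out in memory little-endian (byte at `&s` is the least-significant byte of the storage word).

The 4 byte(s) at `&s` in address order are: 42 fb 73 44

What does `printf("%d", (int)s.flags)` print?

[0]=0x42 [1]=0xfb [2]=0x73 [3]=0x44 (little-endian) → word 0x4473fb42
state [0+:6] = (word>>0) & 0x3f = 2
flags [6+:5] = (word>>6) & 0x1f = 13  ←
ver [11+:2] = (word>>11) & 0x3 = 3
opcode [13+:11] = (word>>13) & 0x7ff = 927
type [24+:6] = (word>>24) & 0x3f = 4
kind [30+:2] = (word>>30) & 0x3 = 1
flags signed 5b, MSB=0: value = 13

13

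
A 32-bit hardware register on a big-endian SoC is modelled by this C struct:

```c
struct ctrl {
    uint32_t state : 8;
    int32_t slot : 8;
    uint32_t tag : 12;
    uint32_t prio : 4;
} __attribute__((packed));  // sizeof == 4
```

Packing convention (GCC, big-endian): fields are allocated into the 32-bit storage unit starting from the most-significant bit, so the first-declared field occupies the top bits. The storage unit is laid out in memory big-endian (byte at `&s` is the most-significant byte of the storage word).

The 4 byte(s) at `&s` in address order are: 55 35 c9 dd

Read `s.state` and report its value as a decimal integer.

85

[0]=0x55 [1]=0x35 [2]=0xc9 [3]=0xdd (big-endian) → word 0x5535c9dd
state:8 @ bit 24 → (0x5535c9dd>>24)&0xff = 0x55  ←
slot:8 @ bit 16 → (0x5535c9dd>>16)&0xff = 0x35
tag:12 @ bit 4 → (0x5535c9dd>>4)&0xfff = 0xc9d
prio:4 @ bit 0 → (0x5535c9dd>>0)&0xf = 0xd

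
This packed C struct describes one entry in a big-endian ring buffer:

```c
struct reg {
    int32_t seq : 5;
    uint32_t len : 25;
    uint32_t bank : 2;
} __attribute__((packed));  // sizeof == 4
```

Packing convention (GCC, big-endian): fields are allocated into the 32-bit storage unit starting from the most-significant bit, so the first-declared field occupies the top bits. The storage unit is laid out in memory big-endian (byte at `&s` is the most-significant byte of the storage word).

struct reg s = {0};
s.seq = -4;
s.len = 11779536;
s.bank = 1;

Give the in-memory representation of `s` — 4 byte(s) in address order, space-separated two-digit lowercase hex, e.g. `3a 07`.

seq (5b) val=-4 bits=0x1c at bit 27: 0xe0000000
len (25b) val=11779536 bits=0xb3bdd0 at bit 2: 0xe2cef740
bank (2b) val=1 bits=0x1 at bit 0: 0xe2cef741
word = 0xe2cef741 → big-endian bytes:
  [0]=0xe2  [1]=0xce  [2]=0xf7  [3]=0x41

e2 ce f7 41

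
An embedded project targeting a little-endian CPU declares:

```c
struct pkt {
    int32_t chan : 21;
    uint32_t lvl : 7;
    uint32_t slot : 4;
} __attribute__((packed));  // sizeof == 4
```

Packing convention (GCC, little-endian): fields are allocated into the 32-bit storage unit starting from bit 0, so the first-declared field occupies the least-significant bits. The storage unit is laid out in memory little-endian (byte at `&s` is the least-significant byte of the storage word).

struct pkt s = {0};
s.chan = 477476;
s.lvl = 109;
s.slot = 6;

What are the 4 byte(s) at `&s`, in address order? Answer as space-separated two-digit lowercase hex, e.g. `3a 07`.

[0+:21] chan=477476 & 0x1fffff = 0x74924; word=0x00074924
[21+:7] lvl=109 & 0x7f = 0x6d; word=0x0da74924
[28+:4] slot=6 & 0xf = 0x6; word=0x6da74924
word = 0x6da74924 → little-endian bytes:
  [0]=0x24  [1]=0x49  [2]=0xa7  [3]=0x6d

24 49 a7 6d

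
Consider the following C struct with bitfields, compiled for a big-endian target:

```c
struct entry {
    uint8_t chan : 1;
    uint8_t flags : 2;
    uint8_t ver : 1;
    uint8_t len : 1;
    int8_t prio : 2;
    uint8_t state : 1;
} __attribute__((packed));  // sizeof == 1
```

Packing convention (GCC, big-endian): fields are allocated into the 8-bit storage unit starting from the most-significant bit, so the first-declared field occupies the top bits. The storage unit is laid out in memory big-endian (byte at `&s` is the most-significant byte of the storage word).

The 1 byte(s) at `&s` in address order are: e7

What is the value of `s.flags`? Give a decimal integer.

3

[0]=0xe7 (big-endian) → word 0xe7
chan [7+:1] = (word>>7) & 0x1 = 1
flags [5+:2] = (word>>5) & 0x3 = 3  ←
ver [4+:1] = (word>>4) & 0x1 = 0
len [3+:1] = (word>>3) & 0x1 = 0
prio [1+:2] = (word>>1) & 0x3 = 3
state [0+:1] = (word>>0) & 0x1 = 1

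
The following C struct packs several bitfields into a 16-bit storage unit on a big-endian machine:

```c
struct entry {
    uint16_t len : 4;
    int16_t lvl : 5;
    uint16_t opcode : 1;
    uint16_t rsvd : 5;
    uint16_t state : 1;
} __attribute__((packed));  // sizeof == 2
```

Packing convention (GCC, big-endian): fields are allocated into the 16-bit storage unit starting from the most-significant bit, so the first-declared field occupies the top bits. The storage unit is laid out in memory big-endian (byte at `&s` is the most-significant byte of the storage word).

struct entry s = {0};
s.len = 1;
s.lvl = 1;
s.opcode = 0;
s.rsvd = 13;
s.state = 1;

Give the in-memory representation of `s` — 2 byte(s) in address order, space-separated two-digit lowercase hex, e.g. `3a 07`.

len:4 = 1 → 0x1 << 12 → word 0x1000
lvl:5 = 1 → 0x1 << 7 → word 0x1080
opcode:1 = 0 → 0x0 << 6 → word 0x1080
rsvd:5 = 13 → 0xd << 1 → word 0x109a
state:1 = 1 → 0x1 << 0 → word 0x109b
word = 0x109b → big-endian bytes:
  [0]=0x10  [1]=0x9b

10 9b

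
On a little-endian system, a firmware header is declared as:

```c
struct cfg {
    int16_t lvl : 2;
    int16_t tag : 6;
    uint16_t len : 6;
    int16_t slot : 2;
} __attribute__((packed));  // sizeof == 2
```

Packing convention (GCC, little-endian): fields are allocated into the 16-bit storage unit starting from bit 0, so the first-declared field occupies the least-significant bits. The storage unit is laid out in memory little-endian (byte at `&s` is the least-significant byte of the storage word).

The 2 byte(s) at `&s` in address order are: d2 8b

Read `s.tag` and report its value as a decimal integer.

[0]=0xd2 [1]=0x8b (little-endian) → word 0x8bd2
lvl:2 @ bit 0 → (0x8bd2>>0)&0x3 = 0x2
tag:6 @ bit 2 → (0x8bd2>>2)&0x3f = 0x34  ←
len:6 @ bit 8 → (0x8bd2>>8)&0x3f = 0xb
slot:2 @ bit 14 → (0x8bd2>>14)&0x3 = 0x2
tag signed 6b, MSB=1: 52 - 64 = -12

-12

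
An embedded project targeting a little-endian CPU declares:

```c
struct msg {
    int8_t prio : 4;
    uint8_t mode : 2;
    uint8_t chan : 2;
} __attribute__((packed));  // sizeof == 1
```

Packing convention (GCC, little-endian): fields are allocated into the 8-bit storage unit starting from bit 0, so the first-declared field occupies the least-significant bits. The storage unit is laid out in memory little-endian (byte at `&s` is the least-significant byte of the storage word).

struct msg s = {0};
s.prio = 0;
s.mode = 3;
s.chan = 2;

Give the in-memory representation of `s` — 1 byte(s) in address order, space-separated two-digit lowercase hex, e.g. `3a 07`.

b0

[0+:4] prio=0 & 0xf = 0x0; word=0x00
[4+:2] mode=3 & 0x3 = 0x3; word=0x30
[6+:2] chan=2 & 0x3 = 0x2; word=0xb0
word = 0xb0 → little-endian bytes:
  [0]=0xb0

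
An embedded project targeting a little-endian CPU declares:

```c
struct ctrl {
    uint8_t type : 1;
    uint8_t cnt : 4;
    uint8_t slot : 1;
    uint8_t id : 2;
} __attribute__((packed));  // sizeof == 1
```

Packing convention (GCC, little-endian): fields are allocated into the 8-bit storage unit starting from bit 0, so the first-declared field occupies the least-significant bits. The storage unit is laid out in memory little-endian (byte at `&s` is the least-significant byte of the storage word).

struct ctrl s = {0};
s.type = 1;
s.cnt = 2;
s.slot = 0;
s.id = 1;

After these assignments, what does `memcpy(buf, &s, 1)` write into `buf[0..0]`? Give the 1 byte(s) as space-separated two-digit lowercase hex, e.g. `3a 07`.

45

type (1b) val=1 bits=0x1 at bit 0: 0x01
cnt (4b) val=2 bits=0x2 at bit 1: 0x05
slot (1b) val=0 bits=0x0 at bit 5: 0x05
id (2b) val=1 bits=0x1 at bit 6: 0x45
word = 0x45 → little-endian bytes:
  [0]=0x45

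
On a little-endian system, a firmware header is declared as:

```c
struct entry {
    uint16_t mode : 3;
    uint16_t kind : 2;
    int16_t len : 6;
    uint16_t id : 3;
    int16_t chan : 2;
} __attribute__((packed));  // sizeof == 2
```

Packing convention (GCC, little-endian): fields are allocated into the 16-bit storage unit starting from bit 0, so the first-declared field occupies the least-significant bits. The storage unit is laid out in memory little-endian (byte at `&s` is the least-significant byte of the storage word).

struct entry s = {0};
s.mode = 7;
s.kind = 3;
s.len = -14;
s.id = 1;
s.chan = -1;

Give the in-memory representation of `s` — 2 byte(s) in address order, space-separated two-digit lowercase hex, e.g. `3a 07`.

mode (3b) val=7 bits=0x7 at bit 0: 0x0007
kind (2b) val=3 bits=0x3 at bit 3: 0x001f
len (6b) val=-14 bits=0x32 at bit 5: 0x065f
id (3b) val=1 bits=0x1 at bit 11: 0x0e5f
chan (2b) val=-1 bits=0x3 at bit 14: 0xce5f
word = 0xce5f → little-endian bytes:
  [0]=0x5f  [1]=0xce

5f ce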